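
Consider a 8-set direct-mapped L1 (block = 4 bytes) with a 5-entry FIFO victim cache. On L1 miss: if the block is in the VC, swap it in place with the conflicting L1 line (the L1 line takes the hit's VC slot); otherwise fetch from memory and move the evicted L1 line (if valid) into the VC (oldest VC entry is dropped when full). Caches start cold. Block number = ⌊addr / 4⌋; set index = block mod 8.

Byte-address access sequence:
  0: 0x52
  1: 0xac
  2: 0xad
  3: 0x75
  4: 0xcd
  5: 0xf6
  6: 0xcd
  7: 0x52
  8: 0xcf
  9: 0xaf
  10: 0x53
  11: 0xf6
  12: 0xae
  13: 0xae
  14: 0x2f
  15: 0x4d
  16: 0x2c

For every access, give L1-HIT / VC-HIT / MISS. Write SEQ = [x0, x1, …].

SEQ = [MISS, MISS, L1-HIT, MISS, MISS, MISS, L1-HIT, L1-HIT, L1-HIT, VC-HIT, L1-HIT, L1-HIT, L1-HIT, L1-HIT, MISS, MISS, VC-HIT]

0: 0x52 (blk 20, set 4) → MISS  vc=[]
1: 0xac (blk 43, set 3) → MISS  vc=[]
2: 0xad (blk 43, set 3) → L1-HIT  vc=[]
3: 0x75 (blk 29, set 5) → MISS  vc=[]
4: 0xcd (blk 51, set 3) → MISS  vc=[43]
5: 0xf6 (blk 61, set 5) → MISS  vc=[43, 29]
6: 0xcd (blk 51, set 3) → L1-HIT  vc=[43, 29]
7: 0x52 (blk 20, set 4) → L1-HIT  vc=[43, 29]
8: 0xcf (blk 51, set 3) → L1-HIT  vc=[43, 29]
9: 0xaf (blk 43, set 3) → VC-HIT  vc=[51, 29]
10: 0x53 (blk 20, set 4) → L1-HIT  vc=[51, 29]
11: 0xf6 (blk 61, set 5) → L1-HIT  vc=[51, 29]
12: 0xae (blk 43, set 3) → L1-HIT  vc=[51, 29]
13: 0xae (blk 43, set 3) → L1-HIT  vc=[51, 29]
14: 0x2f (blk 11, set 3) → MISS  vc=[51, 29, 43]
15: 0x4d (blk 19, set 3) → MISS  vc=[51, 29, 43, 11]
16: 0x2c (blk 11, set 3) → VC-HIT  vc=[51, 29, 43, 19]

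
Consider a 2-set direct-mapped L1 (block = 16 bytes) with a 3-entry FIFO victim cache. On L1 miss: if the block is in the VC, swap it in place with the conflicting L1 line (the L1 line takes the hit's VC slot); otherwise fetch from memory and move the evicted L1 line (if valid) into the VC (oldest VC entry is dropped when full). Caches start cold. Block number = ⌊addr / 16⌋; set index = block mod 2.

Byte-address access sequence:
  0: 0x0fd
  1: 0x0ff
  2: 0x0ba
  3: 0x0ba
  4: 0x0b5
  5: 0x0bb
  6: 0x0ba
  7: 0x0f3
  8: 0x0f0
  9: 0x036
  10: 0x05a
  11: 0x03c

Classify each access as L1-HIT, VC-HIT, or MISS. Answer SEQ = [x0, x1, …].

0: 0xfd (blk 15, set 1) → MISS  vc=[]
1: 0xff (blk 15, set 1) → L1-HIT  vc=[]
2: 0xba (blk 11, set 1) → MISS  vc=[15]
3: 0xba (blk 11, set 1) → L1-HIT  vc=[15]
4: 0xb5 (blk 11, set 1) → L1-HIT  vc=[15]
5: 0xbb (blk 11, set 1) → L1-HIT  vc=[15]
6: 0xba (blk 11, set 1) → L1-HIT  vc=[15]
7: 0xf3 (blk 15, set 1) → VC-HIT  vc=[11]
8: 0xf0 (blk 15, set 1) → L1-HIT  vc=[11]
9: 0x36 (blk 3, set 1) → MISS  vc=[11, 15]
10: 0x5a (blk 5, set 1) → MISS  vc=[11, 15, 3]
11: 0x3c (blk 3, set 1) → VC-HIT  vc=[11, 15, 5]

SEQ = [MISS, L1-HIT, MISS, L1-HIT, L1-HIT, L1-HIT, L1-HIT, VC-HIT, L1-HIT, MISS, MISS, VC-HIT]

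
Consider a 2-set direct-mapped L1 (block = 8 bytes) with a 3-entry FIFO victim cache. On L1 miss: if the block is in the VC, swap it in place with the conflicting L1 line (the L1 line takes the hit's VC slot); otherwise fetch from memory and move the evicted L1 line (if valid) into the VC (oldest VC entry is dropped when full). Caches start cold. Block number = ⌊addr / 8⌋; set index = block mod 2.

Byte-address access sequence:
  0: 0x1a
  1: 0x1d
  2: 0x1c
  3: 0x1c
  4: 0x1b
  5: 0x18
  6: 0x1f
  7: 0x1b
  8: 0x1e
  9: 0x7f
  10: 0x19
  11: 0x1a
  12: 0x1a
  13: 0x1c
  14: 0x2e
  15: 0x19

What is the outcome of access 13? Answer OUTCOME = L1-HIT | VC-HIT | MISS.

  [0] addr=0x1a blk=3 s=1: MISS | VC []
  [1] addr=0x1d blk=3 s=1: L1-HIT | VC []
  [2] addr=0x1c blk=3 s=1: L1-HIT | VC []
  [3] addr=0x1c blk=3 s=1: L1-HIT | VC []
  [4] addr=0x1b blk=3 s=1: L1-HIT | VC []
  [5] addr=0x18 blk=3 s=1: L1-HIT | VC []
  [6] addr=0x1f blk=3 s=1: L1-HIT | VC []
  [7] addr=0x1b blk=3 s=1: L1-HIT | VC []
  [8] addr=0x1e blk=3 s=1: L1-HIT | VC []
  [9] addr=0x7f blk=15 s=1: MISS | VC [3]
  [10] addr=0x19 blk=3 s=1: VC-HIT | VC [15]
  [11] addr=0x1a blk=3 s=1: L1-HIT | VC [15]
  [12] addr=0x1a blk=3 s=1: L1-HIT | VC [15]
  [13] addr=0x1c blk=3 s=1: L1-HIT | VC [15]
  [14] addr=0x2e blk=5 s=1: MISS | VC [15, 3]
  [15] addr=0x19 blk=3 s=1: VC-HIT | VC [15, 5]

OUTCOME = L1-HIT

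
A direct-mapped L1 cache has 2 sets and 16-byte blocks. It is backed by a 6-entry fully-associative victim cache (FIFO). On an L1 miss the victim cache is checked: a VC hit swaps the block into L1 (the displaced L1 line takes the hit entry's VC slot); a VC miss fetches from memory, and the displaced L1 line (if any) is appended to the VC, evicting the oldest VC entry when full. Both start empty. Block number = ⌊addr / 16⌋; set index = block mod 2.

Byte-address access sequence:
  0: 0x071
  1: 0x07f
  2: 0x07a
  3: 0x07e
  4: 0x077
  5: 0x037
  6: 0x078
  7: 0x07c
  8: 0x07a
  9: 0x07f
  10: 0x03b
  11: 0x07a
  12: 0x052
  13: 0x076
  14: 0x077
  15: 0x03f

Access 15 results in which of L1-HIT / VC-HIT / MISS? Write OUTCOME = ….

OUTCOME = VC-HIT

0: 0x71 (blk 7, set 1) → MISS  vc=[]
1: 0x7f (blk 7, set 1) → L1-HIT  vc=[]
2: 0x7a (blk 7, set 1) → L1-HIT  vc=[]
3: 0x7e (blk 7, set 1) → L1-HIT  vc=[]
4: 0x77 (blk 7, set 1) → L1-HIT  vc=[]
5: 0x37 (blk 3, set 1) → MISS  vc=[7]
6: 0x78 (blk 7, set 1) → VC-HIT  vc=[3]
7: 0x7c (blk 7, set 1) → L1-HIT  vc=[3]
8: 0x7a (blk 7, set 1) → L1-HIT  vc=[3]
9: 0x7f (blk 7, set 1) → L1-HIT  vc=[3]
10: 0x3b (blk 3, set 1) → VC-HIT  vc=[7]
11: 0x7a (blk 7, set 1) → VC-HIT  vc=[3]
12: 0x52 (blk 5, set 1) → MISS  vc=[3, 7]
13: 0x76 (blk 7, set 1) → VC-HIT  vc=[3, 5]
14: 0x77 (blk 7, set 1) → L1-HIT  vc=[3, 5]
15: 0x3f (blk 3, set 1) → VC-HIT  vc=[7, 5]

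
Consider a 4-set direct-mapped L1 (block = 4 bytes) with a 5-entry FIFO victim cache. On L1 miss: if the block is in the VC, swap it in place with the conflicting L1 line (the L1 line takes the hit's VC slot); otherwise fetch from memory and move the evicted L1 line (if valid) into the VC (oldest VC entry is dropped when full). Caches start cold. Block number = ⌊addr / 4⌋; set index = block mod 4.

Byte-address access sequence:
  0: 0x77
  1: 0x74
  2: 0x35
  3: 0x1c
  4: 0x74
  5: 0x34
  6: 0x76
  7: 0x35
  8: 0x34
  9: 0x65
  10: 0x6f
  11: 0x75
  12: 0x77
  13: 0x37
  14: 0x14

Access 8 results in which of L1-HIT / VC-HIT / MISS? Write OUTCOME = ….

0: 0x77 (blk 29, set 1) → MISS  vc=[]
1: 0x74 (blk 29, set 1) → L1-HIT  vc=[]
2: 0x35 (blk 13, set 1) → MISS  vc=[29]
3: 0x1c (blk 7, set 3) → MISS  vc=[29]
4: 0x74 (blk 29, set 1) → VC-HIT  vc=[13]
5: 0x34 (blk 13, set 1) → VC-HIT  vc=[29]
6: 0x76 (blk 29, set 1) → VC-HIT  vc=[13]
7: 0x35 (blk 13, set 1) → VC-HIT  vc=[29]
8: 0x34 (blk 13, set 1) → L1-HIT  vc=[29]
9: 0x65 (blk 25, set 1) → MISS  vc=[29, 13]
10: 0x6f (blk 27, set 3) → MISS  vc=[29, 13, 7]
11: 0x75 (blk 29, set 1) → VC-HIT  vc=[25, 13, 7]
12: 0x77 (blk 29, set 1) → L1-HIT  vc=[25, 13, 7]
13: 0x37 (blk 13, set 1) → VC-HIT  vc=[25, 29, 7]
14: 0x14 (blk 5, set 1) → MISS  vc=[25, 29, 7, 13]

OUTCOME = L1-HIT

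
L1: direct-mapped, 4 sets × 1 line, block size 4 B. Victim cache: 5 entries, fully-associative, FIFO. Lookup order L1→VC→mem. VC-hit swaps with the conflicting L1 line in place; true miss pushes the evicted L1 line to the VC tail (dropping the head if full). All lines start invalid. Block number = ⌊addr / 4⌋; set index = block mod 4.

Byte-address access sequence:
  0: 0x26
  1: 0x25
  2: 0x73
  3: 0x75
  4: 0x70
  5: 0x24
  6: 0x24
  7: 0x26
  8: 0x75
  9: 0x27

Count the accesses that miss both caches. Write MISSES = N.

#0 0x26→b9/s1 MISS; vc=[]
#1 0x25→b9/s1 L1-HIT; vc=[]
#2 0x73→b28/s0 MISS; vc=[]
#3 0x75→b29/s1 MISS; vc=[9]
#4 0x70→b28/s0 L1-HIT; vc=[9]
#5 0x24→b9/s1 VC-HIT; vc=[29]
#6 0x24→b9/s1 L1-HIT; vc=[29]
#7 0x26→b9/s1 L1-HIT; vc=[29]
#8 0x75→b29/s1 VC-HIT; vc=[9]
#9 0x27→b9/s1 VC-HIT; vc=[29]

MISSES = 3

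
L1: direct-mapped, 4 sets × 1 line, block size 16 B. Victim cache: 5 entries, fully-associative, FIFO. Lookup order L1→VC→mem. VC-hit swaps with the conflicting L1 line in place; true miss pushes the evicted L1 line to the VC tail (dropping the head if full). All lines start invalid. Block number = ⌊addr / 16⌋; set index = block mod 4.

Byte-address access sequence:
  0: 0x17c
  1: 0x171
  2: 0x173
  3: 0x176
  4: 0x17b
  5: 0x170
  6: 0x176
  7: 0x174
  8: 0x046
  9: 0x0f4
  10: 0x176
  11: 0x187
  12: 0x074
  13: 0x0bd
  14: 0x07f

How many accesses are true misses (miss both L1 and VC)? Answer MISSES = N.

#0 0x17c→b23/s3 MISS; vc=[]
#1 0x171→b23/s3 L1-HIT; vc=[]
#2 0x173→b23/s3 L1-HIT; vc=[]
#3 0x176→b23/s3 L1-HIT; vc=[]
#4 0x17b→b23/s3 L1-HIT; vc=[]
#5 0x170→b23/s3 L1-HIT; vc=[]
#6 0x176→b23/s3 L1-HIT; vc=[]
#7 0x174→b23/s3 L1-HIT; vc=[]
#8 0x46→b4/s0 MISS; vc=[]
#9 0xf4→b15/s3 MISS; vc=[23]
#10 0x176→b23/s3 VC-HIT; vc=[15]
#11 0x187→b24/s0 MISS; vc=[15,4]
#12 0x74→b7/s3 MISS; vc=[15,4,23]
#13 0xbd→b11/s3 MISS; vc=[15,4,23,7]
#14 0x7f→b7/s3 VC-HIT; vc=[15,4,23,11]

MISSES = 6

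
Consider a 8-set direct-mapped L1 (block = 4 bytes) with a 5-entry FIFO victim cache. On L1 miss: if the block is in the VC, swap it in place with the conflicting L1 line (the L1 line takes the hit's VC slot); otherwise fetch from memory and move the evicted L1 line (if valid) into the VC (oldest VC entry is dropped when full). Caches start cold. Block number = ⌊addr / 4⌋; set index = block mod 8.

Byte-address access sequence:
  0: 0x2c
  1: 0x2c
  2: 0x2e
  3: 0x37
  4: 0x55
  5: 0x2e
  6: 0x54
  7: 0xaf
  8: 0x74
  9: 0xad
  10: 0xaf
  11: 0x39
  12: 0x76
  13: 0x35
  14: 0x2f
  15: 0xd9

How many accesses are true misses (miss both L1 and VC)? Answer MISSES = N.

#0 0x2c→b11/s3 MISS; vc=[]
#1 0x2c→b11/s3 L1-HIT; vc=[]
#2 0x2e→b11/s3 L1-HIT; vc=[]
#3 0x37→b13/s5 MISS; vc=[]
#4 0x55→b21/s5 MISS; vc=[13]
#5 0x2e→b11/s3 L1-HIT; vc=[13]
#6 0x54→b21/s5 L1-HIT; vc=[13]
#7 0xaf→b43/s3 MISS; vc=[13,11]
#8 0x74→b29/s5 MISS; vc=[13,11,21]
#9 0xad→b43/s3 L1-HIT; vc=[13,11,21]
#10 0xaf→b43/s3 L1-HIT; vc=[13,11,21]
#11 0x39→b14/s6 MISS; vc=[13,11,21]
#12 0x76→b29/s5 L1-HIT; vc=[13,11,21]
#13 0x35→b13/s5 VC-HIT; vc=[29,11,21]
#14 0x2f→b11/s3 VC-HIT; vc=[29,43,21]
#15 0xd9→b54/s6 MISS; vc=[29,43,21,14]

MISSES = 7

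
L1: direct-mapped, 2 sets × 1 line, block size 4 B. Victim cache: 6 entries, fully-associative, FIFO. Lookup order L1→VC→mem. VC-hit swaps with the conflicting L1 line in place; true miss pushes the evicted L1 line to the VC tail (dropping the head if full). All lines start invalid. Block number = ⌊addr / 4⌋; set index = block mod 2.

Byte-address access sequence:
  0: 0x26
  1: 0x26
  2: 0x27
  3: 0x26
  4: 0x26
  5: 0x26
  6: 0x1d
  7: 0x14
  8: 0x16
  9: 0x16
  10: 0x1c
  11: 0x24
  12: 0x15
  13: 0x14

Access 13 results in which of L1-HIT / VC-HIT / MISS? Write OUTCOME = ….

0: 0x26 (blk 9, set 1) → MISS  vc=[]
1: 0x26 (blk 9, set 1) → L1-HIT  vc=[]
2: 0x27 (blk 9, set 1) → L1-HIT  vc=[]
3: 0x26 (blk 9, set 1) → L1-HIT  vc=[]
4: 0x26 (blk 9, set 1) → L1-HIT  vc=[]
5: 0x26 (blk 9, set 1) → L1-HIT  vc=[]
6: 0x1d (blk 7, set 1) → MISS  vc=[9]
7: 0x14 (blk 5, set 1) → MISS  vc=[9, 7]
8: 0x16 (blk 5, set 1) → L1-HIT  vc=[9, 7]
9: 0x16 (blk 5, set 1) → L1-HIT  vc=[9, 7]
10: 0x1c (blk 7, set 1) → VC-HIT  vc=[9, 5]
11: 0x24 (blk 9, set 1) → VC-HIT  vc=[7, 5]
12: 0x15 (blk 5, set 1) → VC-HIT  vc=[7, 9]
13: 0x14 (blk 5, set 1) → L1-HIT  vc=[7, 9]

OUTCOME = L1-HIT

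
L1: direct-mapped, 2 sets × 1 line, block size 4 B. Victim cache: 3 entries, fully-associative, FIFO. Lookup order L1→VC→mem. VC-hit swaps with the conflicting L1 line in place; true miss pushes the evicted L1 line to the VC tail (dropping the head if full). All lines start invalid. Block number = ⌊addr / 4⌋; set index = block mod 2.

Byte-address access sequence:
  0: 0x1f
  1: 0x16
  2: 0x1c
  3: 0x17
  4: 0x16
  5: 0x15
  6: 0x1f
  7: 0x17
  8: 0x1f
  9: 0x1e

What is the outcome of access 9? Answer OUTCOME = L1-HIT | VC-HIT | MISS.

0: 0x1f (blk 7, set 1) → MISS  vc=[]
1: 0x16 (blk 5, set 1) → MISS  vc=[7]
2: 0x1c (blk 7, set 1) → VC-HIT  vc=[5]
3: 0x17 (blk 5, set 1) → VC-HIT  vc=[7]
4: 0x16 (blk 5, set 1) → L1-HIT  vc=[7]
5: 0x15 (blk 5, set 1) → L1-HIT  vc=[7]
6: 0x1f (blk 7, set 1) → VC-HIT  vc=[5]
7: 0x17 (blk 5, set 1) → VC-HIT  vc=[7]
8: 0x1f (blk 7, set 1) → VC-HIT  vc=[5]
9: 0x1e (blk 7, set 1) → L1-HIT  vc=[5]

OUTCOME = L1-HIT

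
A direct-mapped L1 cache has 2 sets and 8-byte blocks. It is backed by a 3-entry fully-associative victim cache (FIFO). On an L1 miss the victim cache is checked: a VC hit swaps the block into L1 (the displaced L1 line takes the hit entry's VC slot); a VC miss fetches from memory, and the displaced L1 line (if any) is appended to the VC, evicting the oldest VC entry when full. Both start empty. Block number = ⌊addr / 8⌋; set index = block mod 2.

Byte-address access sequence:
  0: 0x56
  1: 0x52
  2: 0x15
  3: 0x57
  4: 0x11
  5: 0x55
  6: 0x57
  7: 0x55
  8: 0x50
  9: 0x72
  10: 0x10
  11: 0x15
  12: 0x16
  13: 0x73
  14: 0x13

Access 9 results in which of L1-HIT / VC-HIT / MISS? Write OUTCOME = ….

#0 0x56→b10/s0 MISS; vc=[]
#1 0x52→b10/s0 L1-HIT; vc=[]
#2 0x15→b2/s0 MISS; vc=[10]
#3 0x57→b10/s0 VC-HIT; vc=[2]
#4 0x11→b2/s0 VC-HIT; vc=[10]
#5 0x55→b10/s0 VC-HIT; vc=[2]
#6 0x57→b10/s0 L1-HIT; vc=[2]
#7 0x55→b10/s0 L1-HIT; vc=[2]
#8 0x50→b10/s0 L1-HIT; vc=[2]
#9 0x72→b14/s0 MISS; vc=[2,10]
#10 0x10→b2/s0 VC-HIT; vc=[14,10]
#11 0x15→b2/s0 L1-HIT; vc=[14,10]
#12 0x16→b2/s0 L1-HIT; vc=[14,10]
#13 0x73→b14/s0 VC-HIT; vc=[2,10]
#14 0x13→b2/s0 VC-HIT; vc=[14,10]

OUTCOME = MISS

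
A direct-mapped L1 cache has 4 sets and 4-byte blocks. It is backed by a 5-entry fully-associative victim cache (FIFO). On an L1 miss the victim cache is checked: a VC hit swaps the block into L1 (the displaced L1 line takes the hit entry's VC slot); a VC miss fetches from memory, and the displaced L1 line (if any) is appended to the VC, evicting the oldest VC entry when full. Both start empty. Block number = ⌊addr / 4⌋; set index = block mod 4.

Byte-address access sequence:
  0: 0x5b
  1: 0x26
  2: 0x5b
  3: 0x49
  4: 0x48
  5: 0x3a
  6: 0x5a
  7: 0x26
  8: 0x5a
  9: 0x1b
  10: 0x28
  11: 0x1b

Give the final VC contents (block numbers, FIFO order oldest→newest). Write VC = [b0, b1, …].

#0 0x5b→b22/s2 MISS; vc=[]
#1 0x26→b9/s1 MISS; vc=[]
#2 0x5b→b22/s2 L1-HIT; vc=[]
#3 0x49→b18/s2 MISS; vc=[22]
#4 0x48→b18/s2 L1-HIT; vc=[22]
#5 0x3a→b14/s2 MISS; vc=[22,18]
#6 0x5a→b22/s2 VC-HIT; vc=[14,18]
#7 0x26→b9/s1 L1-HIT; vc=[14,18]
#8 0x5a→b22/s2 L1-HIT; vc=[14,18]
#9 0x1b→b6/s2 MISS; vc=[14,18,22]
#10 0x28→b10/s2 MISS; vc=[14,18,22,6]
#11 0x1b→b6/s2 VC-HIT; vc=[14,18,22,10]

VC = [14, 18, 22, 10]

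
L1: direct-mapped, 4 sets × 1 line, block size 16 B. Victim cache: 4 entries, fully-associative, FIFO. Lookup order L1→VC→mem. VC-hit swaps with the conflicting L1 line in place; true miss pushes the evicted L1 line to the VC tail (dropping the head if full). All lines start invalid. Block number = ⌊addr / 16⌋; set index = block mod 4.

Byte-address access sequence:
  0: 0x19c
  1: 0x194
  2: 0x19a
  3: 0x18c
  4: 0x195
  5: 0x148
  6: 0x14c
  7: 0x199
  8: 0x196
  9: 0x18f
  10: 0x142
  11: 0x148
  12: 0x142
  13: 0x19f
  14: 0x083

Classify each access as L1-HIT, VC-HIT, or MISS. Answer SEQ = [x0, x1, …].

#0 0x19c→b25/s1 MISS; vc=[]
#1 0x194→b25/s1 L1-HIT; vc=[]
#2 0x19a→b25/s1 L1-HIT; vc=[]
#3 0x18c→b24/s0 MISS; vc=[]
#4 0x195→b25/s1 L1-HIT; vc=[]
#5 0x148→b20/s0 MISS; vc=[24]
#6 0x14c→b20/s0 L1-HIT; vc=[24]
#7 0x199→b25/s1 L1-HIT; vc=[24]
#8 0x196→b25/s1 L1-HIT; vc=[24]
#9 0x18f→b24/s0 VC-HIT; vc=[20]
#10 0x142→b20/s0 VC-HIT; vc=[24]
#11 0x148→b20/s0 L1-HIT; vc=[24]
#12 0x142→b20/s0 L1-HIT; vc=[24]
#13 0x19f→b25/s1 L1-HIT; vc=[24]
#14 0x83→b8/s0 MISS; vc=[24,20]

SEQ = [MISS, L1-HIT, L1-HIT, MISS, L1-HIT, MISS, L1-HIT, L1-HIT, L1-HIT, VC-HIT, VC-HIT, L1-HIT, L1-HIT, L1-HIT, MISS]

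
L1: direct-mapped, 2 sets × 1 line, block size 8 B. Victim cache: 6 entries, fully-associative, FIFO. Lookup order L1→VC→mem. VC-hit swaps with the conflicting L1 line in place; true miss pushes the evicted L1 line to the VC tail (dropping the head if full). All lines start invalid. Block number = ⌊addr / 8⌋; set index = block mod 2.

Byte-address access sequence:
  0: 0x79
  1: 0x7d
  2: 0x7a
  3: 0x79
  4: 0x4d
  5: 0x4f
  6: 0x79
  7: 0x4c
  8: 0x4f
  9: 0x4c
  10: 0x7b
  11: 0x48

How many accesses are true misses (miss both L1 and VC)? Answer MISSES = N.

MISSES = 2

  [0] addr=0x79 blk=15 s=1: MISS | VC []
  [1] addr=0x7d blk=15 s=1: L1-HIT | VC []
  [2] addr=0x7a blk=15 s=1: L1-HIT | VC []
  [3] addr=0x79 blk=15 s=1: L1-HIT | VC []
  [4] addr=0x4d blk=9 s=1: MISS | VC [15]
  [5] addr=0x4f blk=9 s=1: L1-HIT | VC [15]
  [6] addr=0x79 blk=15 s=1: VC-HIT | VC [9]
  [7] addr=0x4c blk=9 s=1: VC-HIT | VC [15]
  [8] addr=0x4f blk=9 s=1: L1-HIT | VC [15]
  [9] addr=0x4c blk=9 s=1: L1-HIT | VC [15]
  [10] addr=0x7b blk=15 s=1: VC-HIT | VC [9]
  [11] addr=0x48 blk=9 s=1: VC-HIT | VC [15]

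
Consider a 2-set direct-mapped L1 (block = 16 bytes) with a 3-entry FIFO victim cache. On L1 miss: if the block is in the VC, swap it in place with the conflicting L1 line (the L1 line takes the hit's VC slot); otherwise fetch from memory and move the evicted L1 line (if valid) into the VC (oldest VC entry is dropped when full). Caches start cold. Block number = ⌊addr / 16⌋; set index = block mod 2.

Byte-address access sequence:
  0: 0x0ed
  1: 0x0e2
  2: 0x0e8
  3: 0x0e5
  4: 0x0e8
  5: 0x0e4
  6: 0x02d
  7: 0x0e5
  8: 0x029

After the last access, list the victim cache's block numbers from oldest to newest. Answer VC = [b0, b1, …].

VC = [14]

0: 0xed (blk 14, set 0) → MISS  vc=[]
1: 0xe2 (blk 14, set 0) → L1-HIT  vc=[]
2: 0xe8 (blk 14, set 0) → L1-HIT  vc=[]
3: 0xe5 (blk 14, set 0) → L1-HIT  vc=[]
4: 0xe8 (blk 14, set 0) → L1-HIT  vc=[]
5: 0xe4 (blk 14, set 0) → L1-HIT  vc=[]
6: 0x2d (blk 2, set 0) → MISS  vc=[14]
7: 0xe5 (blk 14, set 0) → VC-HIT  vc=[2]
8: 0x29 (blk 2, set 0) → VC-HIT  vc=[14]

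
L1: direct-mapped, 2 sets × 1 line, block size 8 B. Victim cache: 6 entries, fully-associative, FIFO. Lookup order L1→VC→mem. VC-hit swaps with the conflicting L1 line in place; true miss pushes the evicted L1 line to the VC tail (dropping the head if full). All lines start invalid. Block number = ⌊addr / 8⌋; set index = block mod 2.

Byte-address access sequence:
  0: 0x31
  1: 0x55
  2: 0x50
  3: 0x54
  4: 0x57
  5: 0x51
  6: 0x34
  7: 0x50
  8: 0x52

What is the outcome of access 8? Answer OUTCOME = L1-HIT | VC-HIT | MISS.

0: 0x31 (blk 6, set 0) → MISS  vc=[]
1: 0x55 (blk 10, set 0) → MISS  vc=[6]
2: 0x50 (blk 10, set 0) → L1-HIT  vc=[6]
3: 0x54 (blk 10, set 0) → L1-HIT  vc=[6]
4: 0x57 (blk 10, set 0) → L1-HIT  vc=[6]
5: 0x51 (blk 10, set 0) → L1-HIT  vc=[6]
6: 0x34 (blk 6, set 0) → VC-HIT  vc=[10]
7: 0x50 (blk 10, set 0) → VC-HIT  vc=[6]
8: 0x52 (blk 10, set 0) → L1-HIT  vc=[6]

OUTCOME = L1-HIT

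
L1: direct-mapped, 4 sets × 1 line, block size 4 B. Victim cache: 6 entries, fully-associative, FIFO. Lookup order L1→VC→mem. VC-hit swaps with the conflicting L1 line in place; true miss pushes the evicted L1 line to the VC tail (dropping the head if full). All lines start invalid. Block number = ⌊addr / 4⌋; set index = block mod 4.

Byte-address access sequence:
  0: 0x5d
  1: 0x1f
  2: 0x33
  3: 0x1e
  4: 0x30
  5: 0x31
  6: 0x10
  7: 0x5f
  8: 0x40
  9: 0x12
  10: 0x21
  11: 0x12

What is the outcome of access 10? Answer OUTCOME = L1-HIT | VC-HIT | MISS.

0: 0x5d (blk 23, set 3) → MISS  vc=[]
1: 0x1f (blk 7, set 3) → MISS  vc=[23]
2: 0x33 (blk 12, set 0) → MISS  vc=[23]
3: 0x1e (blk 7, set 3) → L1-HIT  vc=[23]
4: 0x30 (blk 12, set 0) → L1-HIT  vc=[23]
5: 0x31 (blk 12, set 0) → L1-HIT  vc=[23]
6: 0x10 (blk 4, set 0) → MISS  vc=[23, 12]
7: 0x5f (blk 23, set 3) → VC-HIT  vc=[7, 12]
8: 0x40 (blk 16, set 0) → MISS  vc=[7, 12, 4]
9: 0x12 (blk 4, set 0) → VC-HIT  vc=[7, 12, 16]
10: 0x21 (blk 8, set 0) → MISS  vc=[7, 12, 16, 4]
11: 0x12 (blk 4, set 0) → VC-HIT  vc=[7, 12, 16, 8]

OUTCOME = MISS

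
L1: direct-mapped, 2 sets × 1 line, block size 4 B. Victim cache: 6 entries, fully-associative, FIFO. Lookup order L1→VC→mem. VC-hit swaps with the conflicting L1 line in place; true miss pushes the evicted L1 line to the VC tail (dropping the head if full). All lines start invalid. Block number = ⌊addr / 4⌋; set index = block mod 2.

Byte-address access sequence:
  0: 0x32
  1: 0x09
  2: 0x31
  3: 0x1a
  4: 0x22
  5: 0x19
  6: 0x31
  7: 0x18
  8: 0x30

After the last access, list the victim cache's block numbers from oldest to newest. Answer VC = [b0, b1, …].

#0 0x32→b12/s0 MISS; vc=[]
#1 0x9→b2/s0 MISS; vc=[12]
#2 0x31→b12/s0 VC-HIT; vc=[2]
#3 0x1a→b6/s0 MISS; vc=[2,12]
#4 0x22→b8/s0 MISS; vc=[2,12,6]
#5 0x19→b6/s0 VC-HIT; vc=[2,12,8]
#6 0x31→b12/s0 VC-HIT; vc=[2,6,8]
#7 0x18→b6/s0 VC-HIT; vc=[2,12,8]
#8 0x30→b12/s0 VC-HIT; vc=[2,6,8]

VC = [2, 6, 8]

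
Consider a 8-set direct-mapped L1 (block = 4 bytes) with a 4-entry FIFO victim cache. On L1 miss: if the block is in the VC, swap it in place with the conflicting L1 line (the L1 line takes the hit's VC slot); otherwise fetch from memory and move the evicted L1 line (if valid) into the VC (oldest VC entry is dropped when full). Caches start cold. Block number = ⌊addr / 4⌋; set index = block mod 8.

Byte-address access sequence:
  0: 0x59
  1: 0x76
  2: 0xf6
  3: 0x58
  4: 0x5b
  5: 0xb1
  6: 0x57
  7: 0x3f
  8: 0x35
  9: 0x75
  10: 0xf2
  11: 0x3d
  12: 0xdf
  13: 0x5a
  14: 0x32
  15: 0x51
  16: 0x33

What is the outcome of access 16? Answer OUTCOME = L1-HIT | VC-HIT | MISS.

#0 0x59→b22/s6 MISS; vc=[]
#1 0x76→b29/s5 MISS; vc=[]
#2 0xf6→b61/s5 MISS; vc=[29]
#3 0x58→b22/s6 L1-HIT; vc=[29]
#4 0x5b→b22/s6 L1-HIT; vc=[29]
#5 0xb1→b44/s4 MISS; vc=[29]
#6 0x57→b21/s5 MISS; vc=[29,61]
#7 0x3f→b15/s7 MISS; vc=[29,61]
#8 0x35→b13/s5 MISS; vc=[29,61,21]
#9 0x75→b29/s5 VC-HIT; vc=[13,61,21]
#10 0xf2→b60/s4 MISS; vc=[13,61,21,44]
#11 0x3d→b15/s7 L1-HIT; vc=[13,61,21,44]
#12 0xdf→b55/s7 MISS; vc=[61,21,44,15]
#13 0x5a→b22/s6 L1-HIT; vc=[61,21,44,15]
#14 0x32→b12/s4 MISS; vc=[21,44,15,60]
#15 0x51→b20/s4 MISS; vc=[44,15,60,12]
#16 0x33→b12/s4 VC-HIT; vc=[44,15,60,20]

OUTCOME = VC-HIT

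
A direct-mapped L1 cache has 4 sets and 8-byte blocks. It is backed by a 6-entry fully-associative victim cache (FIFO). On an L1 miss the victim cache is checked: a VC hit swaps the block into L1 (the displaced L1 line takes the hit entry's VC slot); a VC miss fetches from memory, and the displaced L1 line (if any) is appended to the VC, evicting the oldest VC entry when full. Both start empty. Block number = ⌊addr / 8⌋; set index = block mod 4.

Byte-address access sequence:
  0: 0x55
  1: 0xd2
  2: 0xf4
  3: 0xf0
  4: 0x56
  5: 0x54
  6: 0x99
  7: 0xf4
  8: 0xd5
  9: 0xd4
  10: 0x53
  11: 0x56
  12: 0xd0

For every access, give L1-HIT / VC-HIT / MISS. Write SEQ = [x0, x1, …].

0: 0x55 (blk 10, set 2) → MISS  vc=[]
1: 0xd2 (blk 26, set 2) → MISS  vc=[10]
2: 0xf4 (blk 30, set 2) → MISS  vc=[10, 26]
3: 0xf0 (blk 30, set 2) → L1-HIT  vc=[10, 26]
4: 0x56 (blk 10, set 2) → VC-HIT  vc=[30, 26]
5: 0x54 (blk 10, set 2) → L1-HIT  vc=[30, 26]
6: 0x99 (blk 19, set 3) → MISS  vc=[30, 26]
7: 0xf4 (blk 30, set 2) → VC-HIT  vc=[10, 26]
8: 0xd5 (blk 26, set 2) → VC-HIT  vc=[10, 30]
9: 0xd4 (blk 26, set 2) → L1-HIT  vc=[10, 30]
10: 0x53 (blk 10, set 2) → VC-HIT  vc=[26, 30]
11: 0x56 (blk 10, set 2) → L1-HIT  vc=[26, 30]
12: 0xd0 (blk 26, set 2) → VC-HIT  vc=[10, 30]

SEQ = [MISS, MISS, MISS, L1-HIT, VC-HIT, L1-HIT, MISS, VC-HIT, VC-HIT, L1-HIT, VC-HIT, L1-HIT, VC-HIT]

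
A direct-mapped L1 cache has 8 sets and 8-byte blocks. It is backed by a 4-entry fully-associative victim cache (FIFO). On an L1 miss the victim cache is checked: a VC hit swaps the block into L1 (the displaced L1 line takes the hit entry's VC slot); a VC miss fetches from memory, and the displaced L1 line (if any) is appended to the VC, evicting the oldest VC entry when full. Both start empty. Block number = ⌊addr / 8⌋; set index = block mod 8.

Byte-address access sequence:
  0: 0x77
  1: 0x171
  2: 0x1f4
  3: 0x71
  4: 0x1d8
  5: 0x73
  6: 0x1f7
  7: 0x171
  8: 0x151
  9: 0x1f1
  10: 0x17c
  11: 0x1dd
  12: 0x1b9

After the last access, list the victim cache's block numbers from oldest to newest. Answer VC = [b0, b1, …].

  [0] addr=0x77 blk=14 s=6: MISS | VC []
  [1] addr=0x171 blk=46 s=6: MISS | VC [14]
  [2] addr=0x1f4 blk=62 s=6: MISS | VC [14, 46]
  [3] addr=0x71 blk=14 s=6: VC-HIT | VC [62, 46]
  [4] addr=0x1d8 blk=59 s=3: MISS | VC [62, 46]
  [5] addr=0x73 blk=14 s=6: L1-HIT | VC [62, 46]
  [6] addr=0x1f7 blk=62 s=6: VC-HIT | VC [14, 46]
  [7] addr=0x171 blk=46 s=6: VC-HIT | VC [14, 62]
  [8] addr=0x151 blk=42 s=2: MISS | VC [14, 62]
  [9] addr=0x1f1 blk=62 s=6: VC-HIT | VC [14, 46]
  [10] addr=0x17c blk=47 s=7: MISS | VC [14, 46]
  [11] addr=0x1dd blk=59 s=3: L1-HIT | VC [14, 46]
  [12] addr=0x1b9 blk=55 s=7: MISS | VC [14, 46, 47]

VC = [14, 46, 47]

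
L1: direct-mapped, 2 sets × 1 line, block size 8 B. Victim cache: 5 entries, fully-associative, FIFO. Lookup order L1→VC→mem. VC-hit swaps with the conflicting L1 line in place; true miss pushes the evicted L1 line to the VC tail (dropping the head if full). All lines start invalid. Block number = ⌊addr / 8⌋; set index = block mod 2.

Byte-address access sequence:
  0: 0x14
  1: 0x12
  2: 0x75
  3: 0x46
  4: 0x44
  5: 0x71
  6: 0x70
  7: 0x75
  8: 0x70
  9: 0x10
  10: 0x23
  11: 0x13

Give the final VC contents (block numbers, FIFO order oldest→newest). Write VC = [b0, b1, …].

VC = [14, 8, 4]

0: 0x14 (blk 2, set 0) → MISS  vc=[]
1: 0x12 (blk 2, set 0) → L1-HIT  vc=[]
2: 0x75 (blk 14, set 0) → MISS  vc=[2]
3: 0x46 (blk 8, set 0) → MISS  vc=[2, 14]
4: 0x44 (blk 8, set 0) → L1-HIT  vc=[2, 14]
5: 0x71 (blk 14, set 0) → VC-HIT  vc=[2, 8]
6: 0x70 (blk 14, set 0) → L1-HIT  vc=[2, 8]
7: 0x75 (blk 14, set 0) → L1-HIT  vc=[2, 8]
8: 0x70 (blk 14, set 0) → L1-HIT  vc=[2, 8]
9: 0x10 (blk 2, set 0) → VC-HIT  vc=[14, 8]
10: 0x23 (blk 4, set 0) → MISS  vc=[14, 8, 2]
11: 0x13 (blk 2, set 0) → VC-HIT  vc=[14, 8, 4]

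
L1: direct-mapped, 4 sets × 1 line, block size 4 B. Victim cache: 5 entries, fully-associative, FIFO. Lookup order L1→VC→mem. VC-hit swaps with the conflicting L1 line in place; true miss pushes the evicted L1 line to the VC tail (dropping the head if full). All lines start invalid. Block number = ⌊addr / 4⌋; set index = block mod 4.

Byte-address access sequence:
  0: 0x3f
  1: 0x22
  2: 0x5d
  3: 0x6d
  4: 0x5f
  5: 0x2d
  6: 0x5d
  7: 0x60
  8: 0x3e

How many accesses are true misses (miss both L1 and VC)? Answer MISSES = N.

0: 0x3f (blk 15, set 3) → MISS  vc=[]
1: 0x22 (blk 8, set 0) → MISS  vc=[]
2: 0x5d (blk 23, set 3) → MISS  vc=[15]
3: 0x6d (blk 27, set 3) → MISS  vc=[15, 23]
4: 0x5f (blk 23, set 3) → VC-HIT  vc=[15, 27]
5: 0x2d (blk 11, set 3) → MISS  vc=[15, 27, 23]
6: 0x5d (blk 23, set 3) → VC-HIT  vc=[15, 27, 11]
7: 0x60 (blk 24, set 0) → MISS  vc=[15, 27, 11, 8]
8: 0x3e (blk 15, set 3) → VC-HIT  vc=[23, 27, 11, 8]

MISSES = 6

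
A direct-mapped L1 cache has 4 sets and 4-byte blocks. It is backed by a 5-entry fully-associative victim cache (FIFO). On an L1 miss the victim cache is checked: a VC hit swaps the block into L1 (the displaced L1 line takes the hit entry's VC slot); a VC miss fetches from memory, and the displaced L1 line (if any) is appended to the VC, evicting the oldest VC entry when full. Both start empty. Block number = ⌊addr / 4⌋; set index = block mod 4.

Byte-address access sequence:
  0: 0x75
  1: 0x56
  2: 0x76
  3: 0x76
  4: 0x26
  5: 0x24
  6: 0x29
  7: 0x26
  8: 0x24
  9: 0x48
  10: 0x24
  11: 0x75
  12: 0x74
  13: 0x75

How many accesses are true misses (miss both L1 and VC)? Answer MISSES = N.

#0 0x75→b29/s1 MISS; vc=[]
#1 0x56→b21/s1 MISS; vc=[29]
#2 0x76→b29/s1 VC-HIT; vc=[21]
#3 0x76→b29/s1 L1-HIT; vc=[21]
#4 0x26→b9/s1 MISS; vc=[21,29]
#5 0x24→b9/s1 L1-HIT; vc=[21,29]
#6 0x29→b10/s2 MISS; vc=[21,29]
#7 0x26→b9/s1 L1-HIT; vc=[21,29]
#8 0x24→b9/s1 L1-HIT; vc=[21,29]
#9 0x48→b18/s2 MISS; vc=[21,29,10]
#10 0x24→b9/s1 L1-HIT; vc=[21,29,10]
#11 0x75→b29/s1 VC-HIT; vc=[21,9,10]
#12 0x74→b29/s1 L1-HIT; vc=[21,9,10]
#13 0x75→b29/s1 L1-HIT; vc=[21,9,10]

MISSES = 5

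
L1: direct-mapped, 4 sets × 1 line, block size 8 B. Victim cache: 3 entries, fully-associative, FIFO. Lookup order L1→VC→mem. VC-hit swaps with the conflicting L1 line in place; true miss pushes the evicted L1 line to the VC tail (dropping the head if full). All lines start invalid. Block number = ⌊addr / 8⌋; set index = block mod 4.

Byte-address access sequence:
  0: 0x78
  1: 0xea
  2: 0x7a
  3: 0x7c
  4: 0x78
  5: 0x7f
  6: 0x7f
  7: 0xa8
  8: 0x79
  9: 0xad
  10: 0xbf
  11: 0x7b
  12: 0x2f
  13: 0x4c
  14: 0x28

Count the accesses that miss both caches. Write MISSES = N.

MISSES = 6

  [0] addr=0x78 blk=15 s=3: MISS | VC []
  [1] addr=0xea blk=29 s=1: MISS | VC []
  [2] addr=0x7a blk=15 s=3: L1-HIT | VC []
  [3] addr=0x7c blk=15 s=3: L1-HIT | VC []
  [4] addr=0x78 blk=15 s=3: L1-HIT | VC []
  [5] addr=0x7f blk=15 s=3: L1-HIT | VC []
  [6] addr=0x7f blk=15 s=3: L1-HIT | VC []
  [7] addr=0xa8 blk=21 s=1: MISS | VC [29]
  [8] addr=0x79 blk=15 s=3: L1-HIT | VC [29]
  [9] addr=0xad blk=21 s=1: L1-HIT | VC [29]
  [10] addr=0xbf blk=23 s=3: MISS | VC [29, 15]
  [11] addr=0x7b blk=15 s=3: VC-HIT | VC [29, 23]
  [12] addr=0x2f blk=5 s=1: MISS | VC [29, 23, 21]
  [13] addr=0x4c blk=9 s=1: MISS | VC [23, 21, 5]
  [14] addr=0x28 blk=5 s=1: VC-HIT | VC [23, 21, 9]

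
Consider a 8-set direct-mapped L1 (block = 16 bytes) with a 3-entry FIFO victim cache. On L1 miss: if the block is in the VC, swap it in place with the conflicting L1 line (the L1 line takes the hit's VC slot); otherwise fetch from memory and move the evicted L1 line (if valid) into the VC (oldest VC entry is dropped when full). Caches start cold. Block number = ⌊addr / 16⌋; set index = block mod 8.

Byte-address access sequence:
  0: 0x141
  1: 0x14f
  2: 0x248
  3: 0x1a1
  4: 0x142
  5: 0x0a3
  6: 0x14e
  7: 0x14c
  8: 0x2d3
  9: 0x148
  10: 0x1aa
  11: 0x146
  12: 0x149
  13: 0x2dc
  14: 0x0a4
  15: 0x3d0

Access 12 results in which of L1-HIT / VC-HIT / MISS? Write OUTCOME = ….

  [0] addr=0x141 blk=20 s=4: MISS | VC []
  [1] addr=0x14f blk=20 s=4: L1-HIT | VC []
  [2] addr=0x248 blk=36 s=4: MISS | VC [20]
  [3] addr=0x1a1 blk=26 s=2: MISS | VC [20]
  [4] addr=0x142 blk=20 s=4: VC-HIT | VC [36]
  [5] addr=0xa3 blk=10 s=2: MISS | VC [36, 26]
  [6] addr=0x14e blk=20 s=4: L1-HIT | VC [36, 26]
  [7] addr=0x14c blk=20 s=4: L1-HIT | VC [36, 26]
  [8] addr=0x2d3 blk=45 s=5: MISS | VC [36, 26]
  [9] addr=0x148 blk=20 s=4: L1-HIT | VC [36, 26]
  [10] addr=0x1aa blk=26 s=2: VC-HIT | VC [36, 10]
  [11] addr=0x146 blk=20 s=4: L1-HIT | VC [36, 10]
  [12] addr=0x149 blk=20 s=4: L1-HIT | VC [36, 10]
  [13] addr=0x2dc blk=45 s=5: L1-HIT | VC [36, 10]
  [14] addr=0xa4 blk=10 s=2: VC-HIT | VC [36, 26]
  [15] addr=0x3d0 blk=61 s=5: MISS | VC [36, 26, 45]

OUTCOME = L1-HIT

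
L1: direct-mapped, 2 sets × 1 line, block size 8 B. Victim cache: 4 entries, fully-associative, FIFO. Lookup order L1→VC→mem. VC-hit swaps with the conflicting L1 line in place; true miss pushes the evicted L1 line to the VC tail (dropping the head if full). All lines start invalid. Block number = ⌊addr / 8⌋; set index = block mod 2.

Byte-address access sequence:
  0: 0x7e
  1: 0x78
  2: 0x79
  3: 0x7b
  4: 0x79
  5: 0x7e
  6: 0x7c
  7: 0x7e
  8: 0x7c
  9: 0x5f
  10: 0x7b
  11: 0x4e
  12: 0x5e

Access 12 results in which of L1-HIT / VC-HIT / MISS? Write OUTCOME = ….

  [0] addr=0x7e blk=15 s=1: MISS | VC []
  [1] addr=0x78 blk=15 s=1: L1-HIT | VC []
  [2] addr=0x79 blk=15 s=1: L1-HIT | VC []
  [3] addr=0x7b blk=15 s=1: L1-HIT | VC []
  [4] addr=0x79 blk=15 s=1: L1-HIT | VC []
  [5] addr=0x7e blk=15 s=1: L1-HIT | VC []
  [6] addr=0x7c blk=15 s=1: L1-HIT | VC []
  [7] addr=0x7e blk=15 s=1: L1-HIT | VC []
  [8] addr=0x7c blk=15 s=1: L1-HIT | VC []
  [9] addr=0x5f blk=11 s=1: MISS | VC [15]
  [10] addr=0x7b blk=15 s=1: VC-HIT | VC [11]
  [11] addr=0x4e blk=9 s=1: MISS | VC [11, 15]
  [12] addr=0x5e blk=11 s=1: VC-HIT | VC [9, 15]

OUTCOME = VC-HIT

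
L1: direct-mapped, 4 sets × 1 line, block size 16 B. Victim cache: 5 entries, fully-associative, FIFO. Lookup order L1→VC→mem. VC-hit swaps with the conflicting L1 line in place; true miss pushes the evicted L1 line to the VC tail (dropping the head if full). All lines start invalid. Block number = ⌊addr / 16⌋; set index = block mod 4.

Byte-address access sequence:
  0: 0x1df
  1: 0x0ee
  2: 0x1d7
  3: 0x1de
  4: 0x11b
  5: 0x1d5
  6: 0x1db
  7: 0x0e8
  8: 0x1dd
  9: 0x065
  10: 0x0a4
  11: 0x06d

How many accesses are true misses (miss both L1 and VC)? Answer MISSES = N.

0: 0x1df (blk 29, set 1) → MISS  vc=[]
1: 0xee (blk 14, set 2) → MISS  vc=[]
2: 0x1d7 (blk 29, set 1) → L1-HIT  vc=[]
3: 0x1de (blk 29, set 1) → L1-HIT  vc=[]
4: 0x11b (blk 17, set 1) → MISS  vc=[29]
5: 0x1d5 (blk 29, set 1) → VC-HIT  vc=[17]
6: 0x1db (blk 29, set 1) → L1-HIT  vc=[17]
7: 0xe8 (blk 14, set 2) → L1-HIT  vc=[17]
8: 0x1dd (blk 29, set 1) → L1-HIT  vc=[17]
9: 0x65 (blk 6, set 2) → MISS  vc=[17, 14]
10: 0xa4 (blk 10, set 2) → MISS  vc=[17, 14, 6]
11: 0x6d (blk 6, set 2) → VC-HIT  vc=[17, 14, 10]

MISSES = 5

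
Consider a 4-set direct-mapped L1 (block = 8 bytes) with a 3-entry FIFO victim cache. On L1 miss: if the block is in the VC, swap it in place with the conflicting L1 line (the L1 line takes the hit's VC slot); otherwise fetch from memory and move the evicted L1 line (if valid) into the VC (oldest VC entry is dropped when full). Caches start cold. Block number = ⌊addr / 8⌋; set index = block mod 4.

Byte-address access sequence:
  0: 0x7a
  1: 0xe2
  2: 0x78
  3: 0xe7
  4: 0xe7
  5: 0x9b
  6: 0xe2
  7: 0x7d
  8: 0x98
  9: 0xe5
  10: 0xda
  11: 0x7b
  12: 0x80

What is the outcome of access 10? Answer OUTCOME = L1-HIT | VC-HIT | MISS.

#0 0x7a→b15/s3 MISS; vc=[]
#1 0xe2→b28/s0 MISS; vc=[]
#2 0x78→b15/s3 L1-HIT; vc=[]
#3 0xe7→b28/s0 L1-HIT; vc=[]
#4 0xe7→b28/s0 L1-HIT; vc=[]
#5 0x9b→b19/s3 MISS; vc=[15]
#6 0xe2→b28/s0 L1-HIT; vc=[15]
#7 0x7d→b15/s3 VC-HIT; vc=[19]
#8 0x98→b19/s3 VC-HIT; vc=[15]
#9 0xe5→b28/s0 L1-HIT; vc=[15]
#10 0xda→b27/s3 MISS; vc=[15,19]
#11 0x7b→b15/s3 VC-HIT; vc=[27,19]
#12 0x80→b16/s0 MISS; vc=[27,19,28]

OUTCOME = MISS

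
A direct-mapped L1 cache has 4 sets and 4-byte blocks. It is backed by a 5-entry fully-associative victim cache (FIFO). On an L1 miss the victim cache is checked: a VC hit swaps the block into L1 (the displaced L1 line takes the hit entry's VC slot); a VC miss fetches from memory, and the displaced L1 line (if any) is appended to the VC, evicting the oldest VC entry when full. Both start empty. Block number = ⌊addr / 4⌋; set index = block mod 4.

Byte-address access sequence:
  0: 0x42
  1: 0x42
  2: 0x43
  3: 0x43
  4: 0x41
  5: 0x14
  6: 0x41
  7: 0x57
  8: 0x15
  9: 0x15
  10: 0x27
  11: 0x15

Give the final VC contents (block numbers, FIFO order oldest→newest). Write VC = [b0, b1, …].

#0 0x42→b16/s0 MISS; vc=[]
#1 0x42→b16/s0 L1-HIT; vc=[]
#2 0x43→b16/s0 L1-HIT; vc=[]
#3 0x43→b16/s0 L1-HIT; vc=[]
#4 0x41→b16/s0 L1-HIT; vc=[]
#5 0x14→b5/s1 MISS; vc=[]
#6 0x41→b16/s0 L1-HIT; vc=[]
#7 0x57→b21/s1 MISS; vc=[5]
#8 0x15→b5/s1 VC-HIT; vc=[21]
#9 0x15→b5/s1 L1-HIT; vc=[21]
#10 0x27→b9/s1 MISS; vc=[21,5]
#11 0x15→b5/s1 VC-HIT; vc=[21,9]

VC = [21, 9]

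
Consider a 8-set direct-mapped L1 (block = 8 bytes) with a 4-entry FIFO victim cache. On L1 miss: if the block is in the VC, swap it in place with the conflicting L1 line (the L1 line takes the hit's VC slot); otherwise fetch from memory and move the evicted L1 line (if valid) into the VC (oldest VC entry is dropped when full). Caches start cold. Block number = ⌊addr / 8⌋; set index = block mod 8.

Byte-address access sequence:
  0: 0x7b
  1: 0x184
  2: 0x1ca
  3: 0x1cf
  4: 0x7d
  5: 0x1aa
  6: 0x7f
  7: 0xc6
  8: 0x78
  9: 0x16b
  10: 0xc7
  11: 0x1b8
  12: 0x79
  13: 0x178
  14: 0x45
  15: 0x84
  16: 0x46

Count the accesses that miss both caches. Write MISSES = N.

0: 0x7b (blk 15, set 7) → MISS  vc=[]
1: 0x184 (blk 48, set 0) → MISS  vc=[]
2: 0x1ca (blk 57, set 1) → MISS  vc=[]
3: 0x1cf (blk 57, set 1) → L1-HIT  vc=[]
4: 0x7d (blk 15, set 7) → L1-HIT  vc=[]
5: 0x1aa (blk 53, set 5) → MISS  vc=[]
6: 0x7f (blk 15, set 7) → L1-HIT  vc=[]
7: 0xc6 (blk 24, set 0) → MISS  vc=[48]
8: 0x78 (blk 15, set 7) → L1-HIT  vc=[48]
9: 0x16b (blk 45, set 5) → MISS  vc=[48, 53]
10: 0xc7 (blk 24, set 0) → L1-HIT  vc=[48, 53]
11: 0x1b8 (blk 55, set 7) → MISS  vc=[48, 53, 15]
12: 0x79 (blk 15, set 7) → VC-HIT  vc=[48, 53, 55]
13: 0x178 (blk 47, set 7) → MISS  vc=[48, 53, 55, 15]
14: 0x45 (blk 8, set 0) → MISS  vc=[53, 55, 15, 24]
15: 0x84 (blk 16, set 0) → MISS  vc=[55, 15, 24, 8]
16: 0x46 (blk 8, set 0) → VC-HIT  vc=[55, 15, 24, 16]

MISSES = 10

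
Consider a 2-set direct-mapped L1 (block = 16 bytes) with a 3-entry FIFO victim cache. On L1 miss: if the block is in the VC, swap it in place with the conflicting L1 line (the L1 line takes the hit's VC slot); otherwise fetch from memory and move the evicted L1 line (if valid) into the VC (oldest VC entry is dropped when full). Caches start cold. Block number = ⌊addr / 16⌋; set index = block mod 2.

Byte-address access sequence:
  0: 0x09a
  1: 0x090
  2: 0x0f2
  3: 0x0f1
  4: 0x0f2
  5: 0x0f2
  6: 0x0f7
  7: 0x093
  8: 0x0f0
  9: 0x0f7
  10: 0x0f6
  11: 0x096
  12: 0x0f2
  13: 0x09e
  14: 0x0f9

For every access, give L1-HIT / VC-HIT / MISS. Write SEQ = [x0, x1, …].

0: 0x9a (blk 9, set 1) → MISS  vc=[]
1: 0x90 (blk 9, set 1) → L1-HIT  vc=[]
2: 0xf2 (blk 15, set 1) → MISS  vc=[9]
3: 0xf1 (blk 15, set 1) → L1-HIT  vc=[9]
4: 0xf2 (blk 15, set 1) → L1-HIT  vc=[9]
5: 0xf2 (blk 15, set 1) → L1-HIT  vc=[9]
6: 0xf7 (blk 15, set 1) → L1-HIT  vc=[9]
7: 0x93 (blk 9, set 1) → VC-HIT  vc=[15]
8: 0xf0 (blk 15, set 1) → VC-HIT  vc=[9]
9: 0xf7 (blk 15, set 1) → L1-HIT  vc=[9]
10: 0xf6 (blk 15, set 1) → L1-HIT  vc=[9]
11: 0x96 (blk 9, set 1) → VC-HIT  vc=[15]
12: 0xf2 (blk 15, set 1) → VC-HIT  vc=[9]
13: 0x9e (blk 9, set 1) → VC-HIT  vc=[15]
14: 0xf9 (blk 15, set 1) → VC-HIT  vc=[9]

SEQ = [MISS, L1-HIT, MISS, L1-HIT, L1-HIT, L1-HIT, L1-HIT, VC-HIT, VC-HIT, L1-HIT, L1-HIT, VC-HIT, VC-HIT, VC-HIT, VC-HIT]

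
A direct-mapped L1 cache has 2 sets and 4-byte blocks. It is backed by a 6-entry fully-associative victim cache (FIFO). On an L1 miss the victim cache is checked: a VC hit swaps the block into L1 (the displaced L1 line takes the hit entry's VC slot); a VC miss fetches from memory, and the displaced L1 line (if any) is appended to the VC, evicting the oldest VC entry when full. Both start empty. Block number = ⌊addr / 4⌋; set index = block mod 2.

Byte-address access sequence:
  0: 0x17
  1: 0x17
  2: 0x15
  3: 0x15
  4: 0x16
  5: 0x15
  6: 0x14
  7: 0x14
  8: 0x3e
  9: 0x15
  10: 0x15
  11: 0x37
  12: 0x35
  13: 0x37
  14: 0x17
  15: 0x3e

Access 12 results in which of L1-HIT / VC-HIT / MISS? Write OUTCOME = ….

#0 0x17→b5/s1 MISS; vc=[]
#1 0x17→b5/s1 L1-HIT; vc=[]
#2 0x15→b5/s1 L1-HIT; vc=[]
#3 0x15→b5/s1 L1-HIT; vc=[]
#4 0x16→b5/s1 L1-HIT; vc=[]
#5 0x15→b5/s1 L1-HIT; vc=[]
#6 0x14→b5/s1 L1-HIT; vc=[]
#7 0x14→b5/s1 L1-HIT; vc=[]
#8 0x3e→b15/s1 MISS; vc=[5]
#9 0x15→b5/s1 VC-HIT; vc=[15]
#10 0x15→b5/s1 L1-HIT; vc=[15]
#11 0x37→b13/s1 MISS; vc=[15,5]
#12 0x35→b13/s1 L1-HIT; vc=[15,5]
#13 0x37→b13/s1 L1-HIT; vc=[15,5]
#14 0x17→b5/s1 VC-HIT; vc=[15,13]
#15 0x3e→b15/s1 VC-HIT; vc=[5,13]

OUTCOME = L1-HIT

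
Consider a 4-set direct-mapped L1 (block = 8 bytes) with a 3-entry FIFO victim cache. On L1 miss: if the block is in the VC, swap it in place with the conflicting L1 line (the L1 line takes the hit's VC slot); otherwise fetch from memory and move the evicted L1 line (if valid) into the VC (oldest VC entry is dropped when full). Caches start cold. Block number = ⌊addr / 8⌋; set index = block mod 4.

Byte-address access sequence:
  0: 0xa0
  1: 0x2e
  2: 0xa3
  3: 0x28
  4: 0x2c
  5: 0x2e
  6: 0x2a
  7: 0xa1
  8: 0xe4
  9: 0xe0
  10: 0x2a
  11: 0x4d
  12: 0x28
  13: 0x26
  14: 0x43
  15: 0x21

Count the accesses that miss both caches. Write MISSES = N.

0: 0xa0 (blk 20, set 0) → MISS  vc=[]
1: 0x2e (blk 5, set 1) → MISS  vc=[]
2: 0xa3 (blk 20, set 0) → L1-HIT  vc=[]
3: 0x28 (blk 5, set 1) → L1-HIT  vc=[]
4: 0x2c (blk 5, set 1) → L1-HIT  vc=[]
5: 0x2e (blk 5, set 1) → L1-HIT  vc=[]
6: 0x2a (blk 5, set 1) → L1-HIT  vc=[]
7: 0xa1 (blk 20, set 0) → L1-HIT  vc=[]
8: 0xe4 (blk 28, set 0) → MISS  vc=[20]
9: 0xe0 (blk 28, set 0) → L1-HIT  vc=[20]
10: 0x2a (blk 5, set 1) → L1-HIT  vc=[20]
11: 0x4d (blk 9, set 1) → MISS  vc=[20, 5]
12: 0x28 (blk 5, set 1) → VC-HIT  vc=[20, 9]
13: 0x26 (blk 4, set 0) → MISS  vc=[20, 9, 28]
14: 0x43 (blk 8, set 0) → MISS  vc=[9, 28, 4]
15: 0x21 (blk 4, set 0) → VC-HIT  vc=[9, 28, 8]

MISSES = 6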